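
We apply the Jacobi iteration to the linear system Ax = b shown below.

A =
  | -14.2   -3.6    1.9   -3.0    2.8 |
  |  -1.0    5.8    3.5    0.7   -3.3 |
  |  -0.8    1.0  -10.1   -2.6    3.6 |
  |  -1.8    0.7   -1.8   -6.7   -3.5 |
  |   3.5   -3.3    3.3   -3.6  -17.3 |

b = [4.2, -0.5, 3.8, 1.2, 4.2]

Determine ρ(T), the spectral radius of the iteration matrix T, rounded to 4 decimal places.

Write A = D+L+U with D = diag(-14.2, 5.8, -10.1, -6.7, -17.3).
Jacobi: T = -D⁻¹(L+U), T[1,0] = -(-1)/(5.8) = +0.1724; T[1,1] = 0.
  T[0,:] = [+0.0000  -0.2535  +0.1338  -0.2113  +0.1972]
  T[1,:] = [+0.1724  +0.0000  -0.6034  -0.1207  +0.5690]
  T[2,:] = [-0.0792  +0.0990  +0.0000  -0.2574  +0.3564]
  T[3,:] = [-0.2687  +0.1045  -0.2687  +0.0000  -0.5224]
  T[4,:] = [+0.2023  -0.1908  +0.1908  -0.2081  +0.0000]
|roots of det(T-λI)|: 0.6515, 0.4496, 0.4496, 0.3644, 0.2448.
spectral radius ρ = 0.6515; 0.6515 < 1 ⇒ converges.

0.6515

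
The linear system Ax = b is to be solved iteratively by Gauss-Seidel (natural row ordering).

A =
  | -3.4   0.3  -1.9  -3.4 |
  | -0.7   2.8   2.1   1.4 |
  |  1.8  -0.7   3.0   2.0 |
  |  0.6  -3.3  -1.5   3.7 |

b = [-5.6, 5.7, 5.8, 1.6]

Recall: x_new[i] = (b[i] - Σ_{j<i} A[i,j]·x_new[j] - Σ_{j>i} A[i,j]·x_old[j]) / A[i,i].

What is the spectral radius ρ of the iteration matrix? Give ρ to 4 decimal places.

0.8263

Split A = D + L + U, D = diag(-3.4, 2.8, 3, 3.7).
GS T = -(D+L)⁻¹U: row 0 first, T[0,2] = -(-1.9)/(-3.4) = -0.5588; later rows by forward substitution.
  T[0,:] = [+0.0000, +0.0882, -0.5588, -1.0000]
  T[1,:] = [+0.0000, +0.0221, -0.8897, -0.7500]
  T[2,:] = [+0.0000, -0.0478, +0.1277, -0.2417]
  T[3,:] = [+0.0000, -0.0140, -0.6511, -0.6047]
moduli |λ_i(T)| = 0.8263, 0.3463, 0.0250, 0.0000.
spectral radius ρ = 0.8263; 0.8263 < 1: convergent.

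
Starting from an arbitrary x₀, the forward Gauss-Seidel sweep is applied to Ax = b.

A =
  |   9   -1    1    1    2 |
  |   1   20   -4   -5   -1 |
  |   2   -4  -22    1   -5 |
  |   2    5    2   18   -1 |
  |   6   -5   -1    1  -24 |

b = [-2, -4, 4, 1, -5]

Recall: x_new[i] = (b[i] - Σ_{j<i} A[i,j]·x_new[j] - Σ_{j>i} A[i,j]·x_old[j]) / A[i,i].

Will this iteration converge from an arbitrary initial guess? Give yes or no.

Let D = diag(9, 20, -22, 18, -24); L, U the strict triangles.
Gauss-Seidel: T = -(D+L)⁻¹U, row 0 first, T[0,4] = -(2)/(9) = -0.2222; later rows by forward substitution.
  T[0,:] = [+0.0000, +0.1111, -0.1111, -0.1111, -0.2222]
  T[1,:] = [+0.0000, -0.0056, +0.2056, +0.2556, +0.0611]
  T[2,:] = [+0.0000, +0.0111, -0.0475, -0.0111, -0.2586]
  T[3,:] = [+0.0000, -0.0120, -0.0395, -0.0574, +0.0920]
  T[4,:] = [+0.0000, +0.0280, -0.0703, -0.0829, -0.0537]
|eigenvalues of T|: 0.2028, 0.0695, 0.0695, 0.0143, 0.0000.
ρ(T) = max|λ| = 0.2028; 0.2028 < 1: convergent.

yes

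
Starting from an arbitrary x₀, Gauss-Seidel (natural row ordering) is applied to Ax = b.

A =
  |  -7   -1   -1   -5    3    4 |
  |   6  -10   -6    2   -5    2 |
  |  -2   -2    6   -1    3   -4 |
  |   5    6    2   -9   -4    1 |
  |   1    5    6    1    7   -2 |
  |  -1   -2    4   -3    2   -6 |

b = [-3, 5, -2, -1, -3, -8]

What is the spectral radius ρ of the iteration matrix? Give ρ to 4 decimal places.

Split A = D + L + U, D = diag(-7, -10, 6, -9, 7, -6).
Gauss-Seidel: T = -(D+L)⁻¹U, row 0 first, T[0,3] = -(-5)/(-7) = -0.7143; later rows by forward substitution.
  T[0,:] = [+0.0000 -0.1429 -0.1429 -0.7143 +0.4286 +0.5714]
  T[1,:] = [+0.0000 -0.0857 -0.6857 -0.2286 -0.2429 +0.5429]
  T[2,:] = [+0.0000 -0.0762 -0.2762 -0.1476 -0.4381 +1.0381]
  T[3,:] = [+0.0000 -0.1534 -0.5979 -0.5820 -0.4656 +1.0212]
  T[4,:] = [+0.0000 +0.1689 +0.8324 +0.4750 +0.5543 -1.2193]
  T[5,:] = [+0.0000 +0.1346 +0.6446 +0.5462 +0.1350 -0.5012]
|roots of det(T-λI)|: 1.4397, 0.4855, 0.1602, 0.1194, 0.0226, 0.0000.
ρ(T) = max|λ| = 1.4397; 1.4397 > 1: divergent.

1.4397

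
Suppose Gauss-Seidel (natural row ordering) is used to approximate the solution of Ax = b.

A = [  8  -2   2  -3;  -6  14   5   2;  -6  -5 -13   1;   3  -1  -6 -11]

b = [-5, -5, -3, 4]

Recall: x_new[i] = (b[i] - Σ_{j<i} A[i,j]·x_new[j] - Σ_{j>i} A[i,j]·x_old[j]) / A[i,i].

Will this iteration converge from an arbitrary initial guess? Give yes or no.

yes

Let D = diag(8, 14, -13, -11); L, U the strict triangles.
GS T = -(D+L)⁻¹U: row 0 first, T[0,1] = -(-2)/(8) = +0.2500; later rows by forward substitution.
  T[0,:] = [+0.0000, +0.2500, -0.2500, +0.3750]
  T[1,:] = [+0.0000, +0.1071, -0.4643, +0.0179]
  T[2,:] = [+0.0000, -0.1566, +0.2940, -0.1030]
  T[3,:] = [+0.0000, +0.1439, -0.1863, +0.1568]
|λ(T)| sorted: 0.5519, 0.0614, 0.0553, 0.0000.
spectral radius ρ = 0.5519; 0.5519 < 1, so it converges for any x₀.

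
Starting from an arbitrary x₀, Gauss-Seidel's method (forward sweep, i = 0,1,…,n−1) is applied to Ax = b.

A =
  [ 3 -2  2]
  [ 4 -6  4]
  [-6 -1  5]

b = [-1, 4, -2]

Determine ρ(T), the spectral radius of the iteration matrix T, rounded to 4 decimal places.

A = D + L + U where D = diag(3, -6, 5).
T_GS = -(D+L)⁻¹U: row 0 first, T[0,1] = -(-2)/(3) = +0.6667; later rows by forward substitution.
  T[0,:] = [+0.0000, +0.6667, -0.6667]
  T[1,:] = [+0.0000, +0.4444, +0.2222]
  T[2,:] = [+0.0000, +0.8889, -0.7556]
|λ(T)| sorted: 0.9022, 0.5911, 0.0000.
spectral radius ρ = 0.9022; 0.9022 < 1, so it converges for any x₀.

0.9022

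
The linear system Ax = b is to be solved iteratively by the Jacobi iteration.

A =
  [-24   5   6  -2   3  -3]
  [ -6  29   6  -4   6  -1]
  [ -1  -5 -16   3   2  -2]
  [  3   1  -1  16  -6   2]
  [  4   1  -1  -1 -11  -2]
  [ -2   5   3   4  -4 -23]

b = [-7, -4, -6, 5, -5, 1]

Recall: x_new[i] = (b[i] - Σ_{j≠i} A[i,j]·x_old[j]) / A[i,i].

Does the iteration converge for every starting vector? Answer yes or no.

yes

Let D = diag(-24, 29, -16, 16, -11, -23); L, U the strict triangles.
T_J = -D⁻¹(L+U): T[0,2] = -(6)/(-24) = +0.2500; T[0,0] = 0.
  T[0,:] = [+0.0000 +0.2083 +0.2500 -0.0833 +0.1250 -0.1250]
  T[1,:] = [+0.2069 +0.0000 -0.2069 +0.1379 -0.2069 +0.0345]
  T[2,:] = [-0.0625 -0.3125 +0.0000 +0.1875 +0.1250 -0.1250]
  T[3,:] = [-0.1875 -0.0625 +0.0625 +0.0000 +0.3750 -0.1250]
  T[4,:] = [+0.3636 +0.0909 -0.0909 -0.0909 +0.0000 -0.1818]
  T[5,:] = [-0.0870 +0.2174 +0.1304 +0.1739 -0.1739 +0.0000]
|roots of det(T-λI)|: 0.5057, 0.3034, 0.3034, 0.2447, 0.1490, 0.0990.
ρ(T) = max|λ| = 0.5057; 0.5057 < 1, so it converges for any x₀.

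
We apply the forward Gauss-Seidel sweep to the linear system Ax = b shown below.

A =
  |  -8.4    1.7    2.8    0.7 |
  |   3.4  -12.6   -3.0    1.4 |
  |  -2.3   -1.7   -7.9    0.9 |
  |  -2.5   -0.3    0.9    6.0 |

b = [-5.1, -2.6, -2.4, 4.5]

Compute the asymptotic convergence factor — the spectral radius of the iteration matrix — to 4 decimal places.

0.2064

Diagonal D = diag(-8.4, -12.6, -7.9, 6); L, U strict lower/upper.
GS T = -(D+L)⁻¹U: row 0 first, T[0,2] = -(2.8)/(-8.4) = +0.3333; later rows by forward substitution.
  T[0,:] = [+0.0000 +0.2024 +0.3333 +0.0833]
  T[1,:] = [+0.0000 +0.0546 -0.1481 +0.1336]
  T[2,:] = [+0.0000 -0.0707 -0.0652 +0.0609]
  T[3,:] = [+0.0000 +0.0977 +0.1413 +0.0323]
moduli |λ_i(T)| = 0.2064, 0.1580, 0.0701, 0.0000.
ρ(T) = max|λ| = 0.2064; 0.2064 < 1: convergent.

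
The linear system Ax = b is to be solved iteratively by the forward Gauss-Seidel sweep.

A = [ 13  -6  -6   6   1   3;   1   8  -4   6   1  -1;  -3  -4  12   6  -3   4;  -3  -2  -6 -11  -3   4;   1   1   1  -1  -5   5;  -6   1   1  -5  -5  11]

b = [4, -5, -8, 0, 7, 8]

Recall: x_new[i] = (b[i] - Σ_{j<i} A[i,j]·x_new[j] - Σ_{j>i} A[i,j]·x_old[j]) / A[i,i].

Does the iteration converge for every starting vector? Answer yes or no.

no

Write A = D+L+U with D = diag(13, 8, 12, -11, -5, 11).
GS T = -(D+L)⁻¹U: row 0 first, T[0,2] = -(-6)/(13) = +0.4615; later rows by forward substitution.
  T[0,:] = [+0.0000, +0.4615, +0.4615, -0.4615, -0.0769, -0.2308]
  T[1,:] = [+0.0000, -0.0577, +0.4423, -0.6923, -0.1154, +0.1538]
  T[2,:] = [+0.0000, +0.0962, +0.2628, -0.8462, +0.1923, -0.3397]
  T[3,:] = [+0.0000, -0.1678, -0.3497, +0.7133, -0.3357, +0.5839]
  T[4,:] = [+0.0000, +0.1336, +0.3033, -0.5427, +0.0671, +0.7999]
  T[5,:] = [+0.0000, +0.2327, +0.1666, -0.0343, -0.1710, +0.5200]
|λ(T)| sorted: 1.3227, 0.5103, 0.5103, 0.3725, 0.1338, 0.0000.
ρ = 1.3227; 1.3227 > 1, so it fails to converge.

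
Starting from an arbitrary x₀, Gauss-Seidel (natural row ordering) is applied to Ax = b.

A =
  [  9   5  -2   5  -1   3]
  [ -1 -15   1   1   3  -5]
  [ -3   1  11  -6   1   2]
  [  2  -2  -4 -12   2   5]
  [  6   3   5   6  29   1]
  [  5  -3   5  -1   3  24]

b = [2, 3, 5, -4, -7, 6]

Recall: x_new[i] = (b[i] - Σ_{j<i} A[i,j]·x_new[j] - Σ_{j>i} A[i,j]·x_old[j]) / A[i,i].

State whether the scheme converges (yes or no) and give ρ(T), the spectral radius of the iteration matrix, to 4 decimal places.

Diagonal D = diag(9, -15, 11, -12, 29, 24); L, U strict lower/upper.
Gauss-Seidel: T = -(D+L)⁻¹U, row 0 first, T[0,4] = -(-1)/(9) = +0.1111; later rows by forward substitution.
  T[0,:] = [+0.0000  -0.5556  +0.2222  -0.5556  +0.1111  -0.3333]
  T[1,:] = [+0.0000  +0.0370  +0.0519  +0.1037  +0.1926  -0.3111]
  T[2,:] = [+0.0000  -0.1549  +0.0559  +0.3845  -0.0781  -0.2444]
  T[3,:] = [+0.0000  -0.0471  +0.0098  -0.2380  +0.1791  +0.4944]
  T[4,:] = [+0.0000  +0.1476  -0.0630  +0.0872  -0.0665  +0.0065]
  T[5,:] = [+0.0000  +0.1322  -0.0432  +0.0278  +0.0330  +0.1013]
|roots of det(T-λI)|: 0.3891, 0.1792, 0.1792, 0.1207, 0.0160, 0.0000.
ρ = 0.3891; 0.3891 < 1 ⇒ converges.

yes, ρ = 0.3891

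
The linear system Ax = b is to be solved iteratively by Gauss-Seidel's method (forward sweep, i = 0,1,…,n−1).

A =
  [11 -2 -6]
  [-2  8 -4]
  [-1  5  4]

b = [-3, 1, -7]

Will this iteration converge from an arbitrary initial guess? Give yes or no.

A = D + L + U where D = diag(11, 8, 4).
T_GS = -(D+L)⁻¹U: row 0 first, T[0,2] = -(-6)/(11) = +0.5455; later rows by forward substitution.
  T[0,:] = [+0.0000 +0.1818 +0.5455]
  T[1,:] = [+0.0000 +0.0455 +0.6364]
  T[2,:] = [+0.0000 -0.0114 -0.6591]
|roots of det(T-λI)|: 0.6487, 0.0350, 0.0000.
spectral radius ρ = 0.6487; 0.6487 < 1 ⇒ converges.

yes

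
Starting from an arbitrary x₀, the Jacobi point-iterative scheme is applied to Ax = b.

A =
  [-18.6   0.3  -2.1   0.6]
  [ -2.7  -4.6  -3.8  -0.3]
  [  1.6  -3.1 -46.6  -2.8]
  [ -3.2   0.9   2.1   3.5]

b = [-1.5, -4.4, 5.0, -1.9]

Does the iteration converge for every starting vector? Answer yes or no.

yes

Write A = D+L+U with D = diag(-18.6, -4.6, -46.6, 3.5).
T_J = -D⁻¹(L+U): T[3,0] = -(-3.2)/(3.5) = +0.9143; T[3,3] = 0.
  T[0,:] = [+0.0000, +0.0161, -0.1129, +0.0323]
  T[1,:] = [-0.5870, +0.0000, -0.8261, -0.0652]
  T[2,:] = [+0.0343, -0.0665, +0.0000, -0.0601]
  T[3,:] = [+0.9143, -0.2571, -0.6000, +0.0000]
|eigenvalues of T|: 0.3862, 0.2847, 0.1299, 0.0284.
ρ(T) = max|λ| = 0.3862; 0.3862 < 1 ⇒ converges.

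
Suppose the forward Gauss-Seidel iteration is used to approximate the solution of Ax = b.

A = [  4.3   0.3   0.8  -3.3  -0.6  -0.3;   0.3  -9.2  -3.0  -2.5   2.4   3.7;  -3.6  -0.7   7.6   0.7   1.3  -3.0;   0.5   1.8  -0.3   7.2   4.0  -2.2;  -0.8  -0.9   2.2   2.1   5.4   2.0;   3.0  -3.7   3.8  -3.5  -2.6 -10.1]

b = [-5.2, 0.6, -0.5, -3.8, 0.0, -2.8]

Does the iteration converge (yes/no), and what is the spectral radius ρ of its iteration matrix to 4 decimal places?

yes, ρ = 0.7953

A = D + L + U where D = diag(4.3, -9.2, 7.6, 7.2, 5.4, -10.1).
T_GS = -(D+L)⁻¹U: row 0 first, T[0,5] = -(-0.3)/(4.3) = +0.0698; later rows by forward substitution.
  T[0,:] = [+0.0000, -0.0698, -0.1860, +0.7674, +0.1395, +0.0698]
  T[1,:] = [+0.0000, -0.0023, -0.3322, -0.2467, +0.2654, +0.4044]
  T[2,:] = [+0.0000, -0.0333, -0.1187, +0.2487, -0.0805, +0.4650]
  T[3,:] = [+0.0000, +0.0040, +0.0910, +0.0187, -0.6350, +0.2190]
  T[4,:] = [+0.0000, +0.0013, -0.0699, -0.0360, +0.3446, -0.5672]
  T[5,:] = [+0.0000, -0.0341, +0.0082, +0.4147, +0.0452, +0.1177]
moduli |λ_i(T)| = 0.7953, 0.4231, 0.4231, 0.1544, 0.0058, 0.0000.
spectral radius ρ = 0.7953; 0.7953 < 1, so it converges for any x₀.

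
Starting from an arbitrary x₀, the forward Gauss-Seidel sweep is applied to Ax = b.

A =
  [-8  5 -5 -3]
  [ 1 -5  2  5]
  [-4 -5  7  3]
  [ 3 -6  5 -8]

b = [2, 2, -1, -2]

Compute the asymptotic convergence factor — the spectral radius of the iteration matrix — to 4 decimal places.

Write A = D+L+U with D = diag(-8, -5, 7, -8).
GS T = -(D+L)⁻¹U: row 0 first, T[0,2] = -(-5)/(-8) = -0.6250; later rows by forward substitution.
  T[0,:] = [+0.0000  +0.6250  -0.6250  -0.3750]
  T[1,:] = [+0.0000  +0.1250  +0.2750  +0.9250]
  T[2,:] = [+0.0000  +0.4464  -0.1607  +0.0179]
  T[3,:] = [+0.0000  +0.4196  -0.5411  -0.8232]
|eigenvalues of T|: 1.2709, 0.3100, 0.1020, 0.0000.
spectral radius ρ = 1.2709; 1.2709 > 1: divergent.

1.2709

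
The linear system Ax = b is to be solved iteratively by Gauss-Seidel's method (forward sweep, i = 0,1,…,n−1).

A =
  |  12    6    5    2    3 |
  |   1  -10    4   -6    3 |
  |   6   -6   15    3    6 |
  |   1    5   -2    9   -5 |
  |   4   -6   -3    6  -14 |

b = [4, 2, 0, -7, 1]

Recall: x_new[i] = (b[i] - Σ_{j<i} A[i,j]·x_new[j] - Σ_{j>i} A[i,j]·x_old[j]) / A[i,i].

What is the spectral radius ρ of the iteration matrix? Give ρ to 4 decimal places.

0.8246

Split A = D + L + U, D = diag(12, -10, 15, 9, -14).
Gauss-Seidel: T = -(D+L)⁻¹U, row 0 first, T[0,3] = -(2)/(12) = -0.1667; later rows by forward substitution.
  T[0,:] = [+0.0000  -0.5000  -0.4167  -0.1667  -0.2500]
  T[1,:] = [+0.0000  -0.0500  +0.3583  -0.6167  +0.2750]
  T[2,:] = [+0.0000  +0.1800  +0.3100  -0.3800  -0.1900]
  T[3,:] = [+0.0000  +0.1233  -0.0839  +0.2767  +0.3883]
  T[4,:] = [+0.0000  -0.1071  -0.3750  +0.4167  +0.0179]
eigenvalue magnitudes: 0.8246, 0.2176, 0.2176, 0.1626, 0.0000.
ρ(T) = max|λ| = 0.8246; 0.8246 < 1, so it converges for any x₀.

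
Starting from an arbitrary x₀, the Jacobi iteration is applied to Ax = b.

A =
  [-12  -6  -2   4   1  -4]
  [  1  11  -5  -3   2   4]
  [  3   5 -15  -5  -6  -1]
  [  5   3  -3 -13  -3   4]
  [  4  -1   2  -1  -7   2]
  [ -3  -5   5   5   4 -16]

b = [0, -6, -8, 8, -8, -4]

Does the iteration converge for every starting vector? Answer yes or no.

no

Let D = diag(-12, 11, -15, -13, -7, -16); L, U the strict triangles.
Jacobi: T = -D⁻¹(L+U), T[4,5] = -(2)/(-7) = +0.2857; T[4,4] = 0.
  T[0,:] = [+0.0000  -0.5000  -0.1667  +0.3333  +0.0833  -0.3333]
  T[1,:] = [-0.0909  +0.0000  +0.4545  +0.2727  -0.1818  -0.3636]
  T[2,:] = [+0.2000  +0.3333  +0.0000  -0.3333  -0.4000  -0.0667]
  T[3,:] = [+0.3846  +0.2308  -0.2308  +0.0000  -0.2308  +0.3077]
  T[4,:] = [+0.5714  -0.1429  +0.2857  -0.1429  +0.0000  +0.2857]
  T[5,:] = [-0.1875  -0.3125  +0.3125  +0.3125  +0.2500  +0.0000]
|roots of det(T-λI)|: 1.1428, 0.6575, 0.4296, 0.4296, 0.3340, 0.1034.
ρ(T) = max|λ| = 1.1428; 1.1428 > 1: divergent.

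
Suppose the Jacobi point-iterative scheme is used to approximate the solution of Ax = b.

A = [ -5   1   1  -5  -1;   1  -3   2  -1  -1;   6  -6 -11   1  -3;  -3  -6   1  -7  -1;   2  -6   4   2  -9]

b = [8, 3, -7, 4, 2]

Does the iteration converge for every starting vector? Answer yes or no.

Let D = diag(-5, -3, -11, -7, -9); L, U the strict triangles.
Jacobi: T = -D⁻¹(L+U), T[2,0] = -(6)/(-11) = +0.5455; T[2,2] = 0.
  T[0,:] = [+0.0000  +0.2000  +0.2000  -1.0000  -0.2000]
  T[1,:] = [+0.3333  +0.0000  +0.6667  -0.3333  -0.3333]
  T[2,:] = [+0.5455  -0.5455  +0.0000  +0.0909  -0.2727]
  T[3,:] = [-0.4286  -0.8571  +0.1429  +0.0000  -0.1429]
  T[4,:] = [+0.2222  -0.6667  +0.4444  +0.2222  +0.0000]
|eigenvalues of T|: 1.1295, 0.9008, 0.7755, 0.7755, 0.2157.
spectral radius ρ = 1.1295; 1.1295 > 1 ⇒ diverges.

no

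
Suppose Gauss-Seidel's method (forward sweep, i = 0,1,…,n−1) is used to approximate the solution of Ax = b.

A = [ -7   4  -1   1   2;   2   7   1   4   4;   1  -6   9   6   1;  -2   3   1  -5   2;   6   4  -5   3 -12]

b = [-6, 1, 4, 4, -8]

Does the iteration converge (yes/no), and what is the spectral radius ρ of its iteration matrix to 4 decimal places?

Diagonal D = diag(-7, 7, 9, -5, -12); L, U strict lower/upper.
T_GS = -(D+L)⁻¹U: row 0 first, T[0,4] = -(2)/(-7) = +0.2857; later rows by forward substitution.
  T[0,:] = [+0.0000  +0.5714  -0.1429  +0.1429  +0.2857]
  T[1,:] = [+0.0000  -0.1633  -0.1020  -0.6122  -0.6531]
  T[2,:] = [+0.0000  -0.1723  -0.0522  -1.0907  -0.5782]
  T[3,:] = [+0.0000  -0.3610  -0.0145  -0.6426  -0.2218]
  T[4,:] = [+0.0000  +0.2128  -0.0873  +0.1611  +0.1107]
|roots of det(T-λI)|: 0.9061, 0.2617, 0.2617, 0.1754, 0.0000.
spectral radius ρ = 0.9061; 0.9061 < 1 ⇒ converges.

yes, ρ = 0.9061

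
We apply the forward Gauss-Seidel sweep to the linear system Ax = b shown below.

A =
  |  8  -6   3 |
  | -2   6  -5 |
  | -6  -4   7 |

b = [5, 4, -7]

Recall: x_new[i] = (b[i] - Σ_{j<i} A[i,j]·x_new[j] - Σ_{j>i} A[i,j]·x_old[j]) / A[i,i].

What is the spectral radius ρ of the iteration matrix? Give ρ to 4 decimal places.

A = D + L + U where D = diag(8, 6, 7).
T_GS = -(D+L)⁻¹U: row 0 first, T[0,1] = -(-6)/(8) = +0.7500; later rows by forward substitution.
  T[0,:] = [+0.0000  +0.7500  -0.3750]
  T[1,:] = [+0.0000  +0.2500  +0.7083]
  T[2,:] = [+0.0000  +0.7857  +0.0833]
moduli |λ_i(T)| = 0.9173, 0.5840, 0.0000.
ρ = 0.9173; 0.9173 < 1: convergent.

0.9173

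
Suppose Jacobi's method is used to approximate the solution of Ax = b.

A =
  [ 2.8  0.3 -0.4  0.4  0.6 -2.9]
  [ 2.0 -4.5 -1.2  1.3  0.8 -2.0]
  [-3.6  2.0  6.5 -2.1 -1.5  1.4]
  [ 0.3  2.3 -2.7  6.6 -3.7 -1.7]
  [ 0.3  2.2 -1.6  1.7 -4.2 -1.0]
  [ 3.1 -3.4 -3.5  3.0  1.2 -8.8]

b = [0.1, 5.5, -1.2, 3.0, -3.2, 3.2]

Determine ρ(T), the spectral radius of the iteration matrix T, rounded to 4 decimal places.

A = D + L + U where D = diag(2.8, -4.5, 6.5, 6.6, -4.2, -8.8).
Jacobi T = -D⁻¹(L+U): T[1,2] = -(-1.2)/(-4.5) = -0.2667; T[1,1] = 0.
  T[0,:] = [+0.0000  -0.1071  +0.1429  -0.1429  -0.2143  +1.0357]
  T[1,:] = [+0.4444  +0.0000  -0.2667  +0.2889  +0.1778  -0.4444]
  T[2,:] = [+0.5538  -0.3077  +0.0000  +0.3231  +0.2308  -0.2154]
  T[3,:] = [-0.0455  -0.3485  +0.4091  +0.0000  +0.5606  +0.2576]
  T[4,:] = [+0.0714  +0.5238  -0.3810  +0.4048  +0.0000  -0.2381]
  T[5,:] = [+0.3523  -0.3864  -0.3977  +0.3409  +0.1364  +0.0000]
|λ(T)| sorted: 1.1760, 0.5254, 0.5254, 0.4959, 0.4307, 0.2294.
spectral radius ρ = 1.1760; 1.1760 > 1: divergent.

1.1760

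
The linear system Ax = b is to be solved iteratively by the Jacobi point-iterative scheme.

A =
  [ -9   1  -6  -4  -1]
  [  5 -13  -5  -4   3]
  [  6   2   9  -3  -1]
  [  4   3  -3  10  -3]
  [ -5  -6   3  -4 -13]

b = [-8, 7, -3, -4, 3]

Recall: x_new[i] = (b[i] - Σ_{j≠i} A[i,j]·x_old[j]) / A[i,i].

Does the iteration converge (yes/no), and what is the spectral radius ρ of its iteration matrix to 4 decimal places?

no, ρ = 1.2094

Diagonal D = diag(-9, -13, 9, 10, -13); L, U strict lower/upper.
T_J = -D⁻¹(L+U): T[4,0] = -(-5)/(-13) = -0.3846; T[4,4] = 0.
  T[0,:] = [+0.0000  +0.1111  -0.6667  -0.4444  -0.1111]
  T[1,:] = [+0.3846  +0.0000  -0.3846  -0.3077  +0.2308]
  T[2,:] = [-0.6667  -0.2222  +0.0000  +0.3333  +0.1111]
  T[3,:] = [-0.4000  -0.3000  +0.3000  +0.0000  +0.3000]
  T[4,:] = [-0.3846  -0.4615  +0.2308  -0.3077  +0.0000]
|eigenvalues of T|: 1.2094, 0.6634, 0.4836, 0.4836, 0.1308.
ρ = 1.2094; 1.2094 > 1 ⇒ diverges.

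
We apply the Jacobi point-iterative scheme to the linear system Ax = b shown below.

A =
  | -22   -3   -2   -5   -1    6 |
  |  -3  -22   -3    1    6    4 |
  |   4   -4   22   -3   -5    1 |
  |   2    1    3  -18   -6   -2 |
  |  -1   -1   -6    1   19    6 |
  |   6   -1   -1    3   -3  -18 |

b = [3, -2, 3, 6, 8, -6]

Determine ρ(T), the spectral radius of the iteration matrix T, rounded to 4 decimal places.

Write A = D+L+U with D = diag(-22, -22, 22, -18, 19, -18).
Jacobi: T = -D⁻¹(L+U), T[0,5] = -(6)/(-22) = +0.2727; T[0,0] = 0.
  T[0,:] = [+0.0000, -0.1364, -0.0909, -0.2273, -0.0455, +0.2727]
  T[1,:] = [-0.1364, +0.0000, -0.1364, +0.0455, +0.2727, +0.1818]
  T[2,:] = [-0.1818, +0.1818, +0.0000, +0.1364, +0.2273, -0.0455]
  T[3,:] = [+0.1111, +0.0556, +0.1667, +0.0000, -0.3333, -0.1111]
  T[4,:] = [+0.0526, +0.0526, +0.3158, -0.0526, +0.0000, -0.3158]
  T[5,:] = [+0.3333, -0.0556, -0.0556, +0.1667, -0.1667, +0.0000]
eigenvalue magnitudes: 0.5087, 0.4038, 0.4038, 0.1575, 0.0892, 0.0557.
ρ = 0.5087; 0.5087 < 1: convergent.

0.5087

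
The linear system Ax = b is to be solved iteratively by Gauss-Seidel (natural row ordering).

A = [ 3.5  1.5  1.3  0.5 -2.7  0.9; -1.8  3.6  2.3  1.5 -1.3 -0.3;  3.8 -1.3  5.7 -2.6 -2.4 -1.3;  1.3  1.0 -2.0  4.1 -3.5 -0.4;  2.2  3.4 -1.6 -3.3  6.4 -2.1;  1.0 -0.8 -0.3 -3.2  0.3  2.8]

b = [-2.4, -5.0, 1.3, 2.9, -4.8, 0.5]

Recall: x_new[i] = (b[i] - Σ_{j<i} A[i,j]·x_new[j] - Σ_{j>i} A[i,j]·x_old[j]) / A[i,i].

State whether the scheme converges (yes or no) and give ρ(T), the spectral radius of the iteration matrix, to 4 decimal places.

no, ρ = 1.3713

Split A = D + L + U, D = diag(3.5, 3.6, 5.7, 4.1, 6.4, 2.8).
Gauss-Seidel: T = -(D+L)⁻¹U, row 0 first, T[0,3] = -(0.5)/(3.5) = -0.1429; later rows by forward substitution.
  T[0,:] = [+0.0000 -0.4286 -0.3714 -0.1429 +0.7714 -0.2571]
  T[1,:] = [+0.0000 -0.2143 -0.8246 -0.4881 +0.7468 -0.0452]
  T[2,:] = [+0.0000 +0.2368 +0.0596 +0.4401 +0.0771 +0.3892]
  T[3,:] = [+0.0000 +0.3037 +0.3479 +0.3790 +0.4645 +0.3800]
  T[4,:] = [+0.0000 +0.4770 +0.7600 +0.6138 -0.4031 +0.7338]
  T[5,:] = [+0.0000 +0.4132 +0.2196 +0.3261 +0.5202 +0.4762]
eigenvalue magnitudes: 1.3713, 0.8193, 0.3492, 0.2319, 0.1373, 0.0000.
spectral radius ρ = 1.3713; 1.3713 > 1 ⇒ diverges.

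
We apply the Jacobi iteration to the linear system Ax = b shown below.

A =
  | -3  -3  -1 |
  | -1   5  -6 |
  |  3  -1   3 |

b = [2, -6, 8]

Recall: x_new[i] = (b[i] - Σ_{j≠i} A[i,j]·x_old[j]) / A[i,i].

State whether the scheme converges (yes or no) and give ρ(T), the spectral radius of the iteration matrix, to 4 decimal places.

Diagonal D = diag(-3, 5, 3); L, U strict lower/upper.
Jacobi: T = -D⁻¹(L+U), T[1,0] = -(-1)/(5) = +0.2000; T[1,1] = 0.
  T[0,:] = [+0.0000, -1.0000, -0.3333]
  T[1,:] = [+0.2000, +0.0000, +1.2000]
  T[2,:] = [-1.0000, +0.3333, +0.0000]
eigenvalue magnitudes: 1.2232, 0.9813, 0.9813.
ρ(T) = max|λ| = 1.2232; 1.2232 > 1 ⇒ diverges.

no, ρ = 1.2232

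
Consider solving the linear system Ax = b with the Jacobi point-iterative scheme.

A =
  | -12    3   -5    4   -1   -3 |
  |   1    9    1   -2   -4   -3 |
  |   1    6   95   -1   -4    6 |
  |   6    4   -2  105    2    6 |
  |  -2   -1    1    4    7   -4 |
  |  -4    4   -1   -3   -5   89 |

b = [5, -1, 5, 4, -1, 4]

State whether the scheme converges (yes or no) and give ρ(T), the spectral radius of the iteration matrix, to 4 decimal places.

yes, ρ = 0.3860

Diagonal D = diag(-12, 9, 95, 105, 7, 89); L, U strict lower/upper.
Jacobi: T = -D⁻¹(L+U), T[5,4] = -(-5)/(89) = +0.0562; T[5,5] = 0.
  T[0,:] = [+0.0000  +0.2500  -0.4167  +0.3333  -0.0833  -0.2500]
  T[1,:] = [-0.1111  +0.0000  -0.1111  +0.2222  +0.4444  +0.3333]
  T[2,:] = [-0.0105  -0.0632  +0.0000  +0.0105  +0.0421  -0.0632]
  T[3,:] = [-0.0571  -0.0381  +0.0190  +0.0000  -0.0190  -0.0571]
  T[4,:] = [+0.2857  +0.1429  -0.1429  -0.5714  +0.0000  +0.5714]
  T[5,:] = [+0.0449  -0.0449  +0.0112  +0.0337  +0.0562  +0.0000]
moduli |λ_i(T)| = 0.3860, 0.3237, 0.3237, 0.2255, 0.1174, 0.0182.
ρ = 0.3860; 0.3860 < 1: convergent.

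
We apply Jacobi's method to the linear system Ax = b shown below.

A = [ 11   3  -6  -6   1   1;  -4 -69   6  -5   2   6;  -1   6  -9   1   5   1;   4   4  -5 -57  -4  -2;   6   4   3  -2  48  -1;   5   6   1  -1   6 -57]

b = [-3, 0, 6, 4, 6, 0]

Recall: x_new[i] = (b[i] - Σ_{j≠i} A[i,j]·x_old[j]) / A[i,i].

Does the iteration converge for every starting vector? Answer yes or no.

A = D + L + U where D = diag(11, -69, -9, -57, 48, -57).
T_J = -D⁻¹(L+U): T[1,2] = -(6)/(-69) = +0.0870; T[1,1] = 0.
  T[0,:] = [+0.0000  -0.2727  +0.5455  +0.5455  -0.0909  -0.0909]
  T[1,:] = [-0.0580  +0.0000  +0.0870  -0.0725  +0.0290  +0.0870]
  T[2,:] = [-0.1111  +0.6667  +0.0000  +0.1111  +0.5556  +0.1111]
  T[3,:] = [+0.0702  +0.0702  -0.0877  +0.0000  -0.0702  -0.0351]
  T[4,:] = [-0.1250  -0.0833  -0.0625  +0.0417  +0.0000  +0.0208]
  T[5,:] = [+0.0877  +0.1053  +0.0175  -0.0175  +0.1053  +0.0000]
eigenvalue magnitudes: 0.4120, 0.2736, 0.2736, 0.1982, 0.1982, 0.0278.
spectral radius ρ = 0.4120; 0.4120 < 1, so it converges for any x₀.

yes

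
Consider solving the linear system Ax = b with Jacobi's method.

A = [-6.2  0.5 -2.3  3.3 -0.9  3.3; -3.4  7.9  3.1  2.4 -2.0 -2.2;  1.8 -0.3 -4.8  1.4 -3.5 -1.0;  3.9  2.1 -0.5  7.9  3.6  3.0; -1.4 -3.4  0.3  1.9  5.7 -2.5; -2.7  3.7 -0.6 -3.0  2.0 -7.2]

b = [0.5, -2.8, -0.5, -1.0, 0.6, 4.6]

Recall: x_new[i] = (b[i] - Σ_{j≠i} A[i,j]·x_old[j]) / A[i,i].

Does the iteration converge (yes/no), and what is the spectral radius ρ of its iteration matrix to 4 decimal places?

Write A = D+L+U with D = diag(-6.2, 7.9, -4.8, 7.9, 5.7, -7.2).
Jacobi T = -D⁻¹(L+U): T[1,2] = -(3.1)/(7.9) = -0.3924; T[1,1] = 0.
  T[0,:] = [+0.0000  +0.0806  -0.3710  +0.5323  -0.1452  +0.5323]
  T[1,:] = [+0.4304  +0.0000  -0.3924  -0.3038  +0.2532  +0.2785]
  T[2,:] = [+0.3750  -0.0625  +0.0000  +0.2917  -0.7292  -0.2083]
  T[3,:] = [-0.4937  -0.2658  +0.0633  +0.0000  -0.4557  -0.3797]
  T[4,:] = [+0.2456  +0.5965  -0.0526  -0.3333  +0.0000  +0.4386]
  T[5,:] = [-0.3750  +0.5139  -0.0833  -0.4167  +0.2778  +0.0000]
|eigenvalues of T|: 1.3080, 0.7950, 0.7950, 0.5273, 0.5273, 0.2355.
ρ(T) = max|λ| = 1.3080; 1.3080 > 1, so it fails to converge.

no, ρ = 1.3080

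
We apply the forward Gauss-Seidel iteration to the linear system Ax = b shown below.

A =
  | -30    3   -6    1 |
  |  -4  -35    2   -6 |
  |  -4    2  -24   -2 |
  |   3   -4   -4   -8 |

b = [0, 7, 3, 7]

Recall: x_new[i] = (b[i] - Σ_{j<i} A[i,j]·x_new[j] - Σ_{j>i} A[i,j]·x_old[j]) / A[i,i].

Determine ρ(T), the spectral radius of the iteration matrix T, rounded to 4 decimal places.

Split A = D + L + U, D = diag(-30, -35, -24, -8).
T_GS = -(D+L)⁻¹U: row 0 first, T[0,1] = -(3)/(-30) = +0.1000; later rows by forward substitution.
  T[0,:] = [+0.0000 +0.1000 -0.2000 +0.0333]
  T[1,:] = [+0.0000 -0.0114 +0.0800 -0.1752]
  T[2,:] = [+0.0000 -0.0176 +0.0400 -0.1035]
  T[3,:] = [+0.0000 +0.0520 -0.1350 +0.1519]
moduli |λ_i(T)| = 0.1718, 0.0368, 0.0282, 0.0000.
ρ(T) = max|λ| = 0.1718; 0.1718 < 1, so it converges for any x₀.

0.1718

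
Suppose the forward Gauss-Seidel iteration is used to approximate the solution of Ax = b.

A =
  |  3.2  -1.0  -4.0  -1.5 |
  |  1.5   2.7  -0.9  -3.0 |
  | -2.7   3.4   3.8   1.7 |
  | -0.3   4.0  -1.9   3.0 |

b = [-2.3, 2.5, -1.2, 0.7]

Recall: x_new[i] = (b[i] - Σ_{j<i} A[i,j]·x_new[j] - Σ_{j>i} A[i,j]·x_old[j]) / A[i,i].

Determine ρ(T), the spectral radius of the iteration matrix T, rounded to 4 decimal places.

Diagonal D = diag(3.2, 2.7, 3.8, 3); L, U strict lower/upper.
GS T = -(D+L)⁻¹U: row 0 first, T[0,1] = -(-1)/(3.2) = +0.3125; later rows by forward substitution.
  T[0,:] = [+0.0000  +0.3125  +1.2500  +0.4688]
  T[1,:] = [+0.0000  -0.1736  -0.3611  +0.8507]
  T[2,:] = [+0.0000  +0.3774  +1.2113  -0.8755]
  T[3,:] = [+0.0000  +0.5017  +1.3736  -1.6418]
|eigenvalues of T|: 1.3493, 0.7405, 0.0047, 0.0000.
ρ = 1.3493; 1.3493 > 1 ⇒ diverges.

1.3493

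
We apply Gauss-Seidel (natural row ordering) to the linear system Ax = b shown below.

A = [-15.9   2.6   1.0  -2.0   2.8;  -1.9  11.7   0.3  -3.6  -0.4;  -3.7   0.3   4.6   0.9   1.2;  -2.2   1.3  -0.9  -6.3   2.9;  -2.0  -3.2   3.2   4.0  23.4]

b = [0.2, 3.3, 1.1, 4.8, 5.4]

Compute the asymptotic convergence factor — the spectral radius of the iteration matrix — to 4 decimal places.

Split A = D + L + U, D = diag(-15.9, 11.7, 4.6, -6.3, 23.4).
T_GS = -(D+L)⁻¹U: row 0 first, T[0,3] = -(-2)/(-15.9) = -0.1258; later rows by forward substitution.
  T[0,:] = [+0.0000  +0.1635  +0.0629  -0.1258  +0.1761]
  T[1,:] = [+0.0000  +0.0266  -0.0154  +0.2873  +0.0628]
  T[2,:] = [+0.0000  +0.1298  +0.0516  -0.3156  -0.1233]
  T[3,:] = [+0.0000  -0.0702  -0.0325  +0.1483  +0.4294]
  T[4,:] = [+0.0000  +0.0119  +0.0018  +0.0463  -0.0329]
|eigenvalues of T|: 0.1611, 0.0965, 0.0877, 0.0237, 0.0000.
ρ(T) = max|λ| = 0.1611; 0.1611 < 1, so it converges for any x₀.

0.1611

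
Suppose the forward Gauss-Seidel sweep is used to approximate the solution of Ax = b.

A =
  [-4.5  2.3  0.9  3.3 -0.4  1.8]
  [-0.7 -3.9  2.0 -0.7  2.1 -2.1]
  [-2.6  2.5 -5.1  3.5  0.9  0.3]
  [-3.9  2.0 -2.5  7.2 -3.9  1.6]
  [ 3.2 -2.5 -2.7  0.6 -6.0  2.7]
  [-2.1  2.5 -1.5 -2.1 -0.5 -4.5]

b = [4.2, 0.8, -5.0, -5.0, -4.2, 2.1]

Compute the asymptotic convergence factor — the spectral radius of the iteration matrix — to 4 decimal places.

1.1924

A = D + L + U where D = diag(-4.5, -3.9, -5.1, 7.2, -6, -4.5).
GS T = -(D+L)⁻¹U: row 0 first, T[0,5] = -(1.8)/(-4.5) = +0.4000; later rows by forward substitution.
  T[0,:] = [+0.0000, +0.5111, +0.2000, +0.7333, -0.0889, +0.4000]
  T[1,:] = [+0.0000, -0.0917, +0.4769, -0.3111, +0.5544, -0.6103]
  T[2,:] = [+0.0000, -0.3055, +0.1318, +0.1599, +0.4936, -0.4442]
  T[3,:] = [+0.0000, +0.1962, +0.0216, +0.5392, +0.5109, +0.0097]
  T[4,:] = [+0.0000, +0.4679, -0.1492, +0.5027, -0.4494, +1.1185]
  T[5,:] = [+0.0000, -0.3312, +0.1342, -0.8758, -0.0035, -0.5064]
|eigenvalues of T|: 1.1924, 0.4166, 0.4166, 0.3144, 0.3144, 0.0000.
ρ = 1.1924; 1.1924 > 1, so it fails to converge.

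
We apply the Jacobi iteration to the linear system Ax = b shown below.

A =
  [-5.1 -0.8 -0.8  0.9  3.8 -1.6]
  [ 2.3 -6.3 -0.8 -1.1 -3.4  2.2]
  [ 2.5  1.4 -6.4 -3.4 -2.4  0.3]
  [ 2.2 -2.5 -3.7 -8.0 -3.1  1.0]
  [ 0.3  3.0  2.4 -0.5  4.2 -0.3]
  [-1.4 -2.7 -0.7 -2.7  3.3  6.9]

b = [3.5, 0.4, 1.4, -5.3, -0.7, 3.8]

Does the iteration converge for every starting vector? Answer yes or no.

Split A = D + L + U, D = diag(-5.1, -6.3, -6.4, -8, 4.2, 6.9).
Jacobi T = -D⁻¹(L+U): T[0,2] = -(-0.8)/(-5.1) = -0.1569; T[0,0] = 0.
  T[0,:] = [+0.0000  -0.1569  -0.1569  +0.1765  +0.7451  -0.3137]
  T[1,:] = [+0.3651  +0.0000  -0.1270  -0.1746  -0.5397  +0.3492]
  T[2,:] = [+0.3906  +0.2188  +0.0000  -0.5312  -0.3750  +0.0469]
  T[3,:] = [+0.2750  -0.3125  -0.4625  +0.0000  -0.3875  +0.1250]
  T[4,:] = [-0.0714  -0.7143  -0.5714  +0.1190  +0.0000  +0.0714]
  T[5,:] = [+0.2029  +0.3913  +0.1014  +0.3913  -0.4783  +0.0000]
|roots of det(T-λI)|: 1.1358, 0.6111, 0.6111, 0.2593, 0.0949, 0.0949.
spectral radius ρ = 1.1358; 1.1358 > 1: divergent.

no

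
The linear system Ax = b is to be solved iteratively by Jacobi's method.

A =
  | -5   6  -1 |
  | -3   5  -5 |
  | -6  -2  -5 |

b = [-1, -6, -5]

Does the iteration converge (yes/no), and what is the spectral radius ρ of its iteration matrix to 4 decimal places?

no, ρ = 1.2827

Split A = D + L + U, D = diag(-5, 5, -5).
Jacobi T = -D⁻¹(L+U): T[2,0] = -(-6)/(-5) = -1.2000; T[2,2] = 0.
  T[0,:] = [+0.0000 +1.2000 -0.2000]
  T[1,:] = [+0.6000 +0.0000 +1.0000]
  T[2,:] = [-1.2000 -0.4000 +0.0000]
|λ(T)| sorted: 1.2827, 1.0417, 1.0417.
spectral radius ρ = 1.2827; 1.2827 > 1: divergent.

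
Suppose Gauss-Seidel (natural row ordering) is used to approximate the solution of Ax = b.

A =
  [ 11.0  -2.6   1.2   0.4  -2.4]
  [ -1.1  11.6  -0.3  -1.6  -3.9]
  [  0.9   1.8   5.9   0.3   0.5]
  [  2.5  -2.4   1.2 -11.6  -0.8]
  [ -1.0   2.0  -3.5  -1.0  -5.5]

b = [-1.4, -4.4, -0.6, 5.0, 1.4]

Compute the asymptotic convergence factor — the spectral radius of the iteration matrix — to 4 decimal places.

0.1908

A = D + L + U where D = diag(11, 11.6, 5.9, -11.6, -5.5).
GS T = -(D+L)⁻¹U: row 0 first, T[0,2] = -(1.2)/(11) = -0.1091; later rows by forward substitution.
  T[0,:] = [+0.0000 +0.2364 -0.1091 -0.0364 +0.2182]
  T[1,:] = [+0.0000 +0.0224 +0.0155 +0.1345 +0.3569]
  T[2,:] = [+0.0000 -0.0429 +0.0119 -0.0863 -0.2269]
  T[3,:] = [+0.0000 +0.0419 -0.0255 -0.0446 -0.1193]
  T[4,:] = [+0.0000 -0.0151 +0.0225 +0.1186 +0.2562]
|eigenvalues of T|: 0.1908, 0.0522, 0.0522, 0.0075, 0.0000.
ρ(T) = max|λ| = 0.1908; 0.1908 < 1 ⇒ converges.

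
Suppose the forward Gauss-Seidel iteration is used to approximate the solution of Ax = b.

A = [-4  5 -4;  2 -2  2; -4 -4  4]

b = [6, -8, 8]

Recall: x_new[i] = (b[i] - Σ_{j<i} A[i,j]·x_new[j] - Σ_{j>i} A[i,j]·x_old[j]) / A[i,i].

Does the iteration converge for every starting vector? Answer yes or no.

Diagonal D = diag(-4, -2, 4); L, U strict lower/upper.
T_GS = -(D+L)⁻¹U: row 0 first, T[0,2] = -(-4)/(-4) = -1.0000; later rows by forward substitution.
  T[0,:] = [+0.0000 +1.2500 -1.0000]
  T[1,:] = [+0.0000 +1.2500 +0.0000]
  T[2,:] = [+0.0000 +2.5000 -1.0000]
|eigenvalues of T|: 1.2500, 1.0000, 0.0000.
ρ(T) = max|λ| = 1.2500; 1.2500 > 1: divergent.

no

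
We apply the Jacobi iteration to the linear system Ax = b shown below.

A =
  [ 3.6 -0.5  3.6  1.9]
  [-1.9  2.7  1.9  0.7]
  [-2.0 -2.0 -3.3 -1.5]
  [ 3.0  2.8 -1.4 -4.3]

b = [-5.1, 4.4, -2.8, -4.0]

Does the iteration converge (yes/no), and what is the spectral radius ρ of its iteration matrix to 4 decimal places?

A = D + L + U where D = diag(3.6, 2.7, -3.3, -4.3).
Jacobi T = -D⁻¹(L+U): T[0,3] = -(1.9)/(3.6) = -0.5278; T[0,0] = 0.
  T[0,:] = [+0.0000, +0.1389, -1.0000, -0.5278]
  T[1,:] = [+0.7037, +0.0000, -0.7037, -0.2593]
  T[2,:] = [-0.6061, -0.6061, +0.0000, -0.4545]
  T[3,:] = [+0.6977, +0.6512, -0.3256, +0.0000]
eigenvalue magnitudes: 1.1644, 0.5496, 0.5496, 0.4196.
ρ = 1.1644; 1.1644 > 1, so it fails to converge.

no, ρ = 1.1644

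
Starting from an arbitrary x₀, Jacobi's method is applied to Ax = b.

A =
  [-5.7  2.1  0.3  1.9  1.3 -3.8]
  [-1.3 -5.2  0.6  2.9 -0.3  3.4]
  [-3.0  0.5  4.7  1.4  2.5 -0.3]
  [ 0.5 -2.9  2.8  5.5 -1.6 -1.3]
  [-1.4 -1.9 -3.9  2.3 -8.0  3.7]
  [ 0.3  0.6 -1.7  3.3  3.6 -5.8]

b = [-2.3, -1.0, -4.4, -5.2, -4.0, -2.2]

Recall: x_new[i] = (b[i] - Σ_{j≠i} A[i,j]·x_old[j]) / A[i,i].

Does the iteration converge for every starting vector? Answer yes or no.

no

Split A = D + L + U, D = diag(-5.7, -5.2, 4.7, 5.5, -8, -5.8).
Jacobi: T = -D⁻¹(L+U), T[3,2] = -(2.8)/(5.5) = -0.5091; T[3,3] = 0.
  T[0,:] = [+0.0000 +0.3684 +0.0526 +0.3333 +0.2281 -0.6667]
  T[1,:] = [-0.2500 +0.0000 +0.1154 +0.5577 -0.0577 +0.6538]
  T[2,:] = [+0.6383 -0.1064 +0.0000 -0.2979 -0.5319 +0.0638]
  T[3,:] = [-0.0909 +0.5273 -0.5091 +0.0000 +0.2909 +0.2364]
  T[4,:] = [-0.1750 -0.2375 -0.4875 +0.2875 +0.0000 +0.4625]
  T[5,:] = [+0.0517 +0.1034 -0.2931 +0.5690 +0.6207 +0.0000]
|roots of det(T-λI)|: 1.1892, 0.7123, 0.6985, 0.5464, 0.5464, 0.5338.
ρ(T) = max|λ| = 1.1892; 1.1892 > 1, so it fails to converge.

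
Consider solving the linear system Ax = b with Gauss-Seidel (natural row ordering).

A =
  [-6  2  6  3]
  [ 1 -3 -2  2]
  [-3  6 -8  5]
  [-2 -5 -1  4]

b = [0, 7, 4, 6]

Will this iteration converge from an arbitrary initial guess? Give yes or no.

Write A = D+L+U with D = diag(-6, -3, -8, 4).
GS T = -(D+L)⁻¹U: row 0 first, T[0,3] = -(3)/(-6) = +0.5000; later rows by forward substitution.
  T[0,:] = [+0.0000 +0.3333 +1.0000 +0.5000]
  T[1,:] = [+0.0000 +0.1111 -0.3333 +0.8333]
  T[2,:] = [+0.0000 -0.0417 -0.6250 +1.0625]
  T[3,:] = [+0.0000 +0.2951 -0.0729 +1.5573]
|eigenvalues of T|: 1.6541, 0.6731, 0.0624, 0.0000.
ρ(T) = max|λ| = 1.6541; 1.6541 > 1 ⇒ diverges.

no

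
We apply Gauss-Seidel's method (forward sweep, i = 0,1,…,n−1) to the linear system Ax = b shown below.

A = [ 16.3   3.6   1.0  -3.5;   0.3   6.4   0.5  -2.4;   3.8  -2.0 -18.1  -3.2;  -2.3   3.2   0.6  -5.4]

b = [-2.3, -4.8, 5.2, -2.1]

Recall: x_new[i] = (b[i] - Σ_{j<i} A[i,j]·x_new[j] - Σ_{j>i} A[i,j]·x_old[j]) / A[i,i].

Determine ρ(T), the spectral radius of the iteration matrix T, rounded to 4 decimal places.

0.2765

Split A = D + L + U, D = diag(16.3, 6.4, -18.1, -5.4).
T_GS = -(D+L)⁻¹U: row 0 first, T[0,1] = -(3.6)/(16.3) = -0.2209; later rows by forward substitution.
  T[0,:] = [+0.0000  -0.2209  -0.0613  +0.2147]
  T[1,:] = [+0.0000  +0.0104  -0.0752  +0.3649]
  T[2,:] = [+0.0000  -0.0475  -0.0046  -0.1720]
  T[3,:] = [+0.0000  +0.0949  -0.0190  +0.1057]
eigenvalue magnitudes: 0.2765, 0.1284, 0.0366, 0.0000.
ρ(T) = max|λ| = 0.2765; 0.2765 < 1, so it converges for any x₀.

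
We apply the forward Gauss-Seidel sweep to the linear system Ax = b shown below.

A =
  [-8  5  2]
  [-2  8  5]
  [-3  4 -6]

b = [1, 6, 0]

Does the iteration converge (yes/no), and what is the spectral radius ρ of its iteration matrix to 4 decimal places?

yes, ρ = 0.6461

Split A = D + L + U, D = diag(-8, 8, -6).
GS T = -(D+L)⁻¹U: row 0 first, T[0,2] = -(2)/(-8) = +0.2500; later rows by forward substitution.
  T[0,:] = [+0.0000, +0.6250, +0.2500]
  T[1,:] = [+0.0000, +0.1562, -0.5625]
  T[2,:] = [+0.0000, -0.2083, -0.5000]
|λ(T)| sorted: 0.6461, 0.3023, 0.0000.
ρ(T) = max|λ| = 0.6461; 0.6461 < 1 ⇒ converges.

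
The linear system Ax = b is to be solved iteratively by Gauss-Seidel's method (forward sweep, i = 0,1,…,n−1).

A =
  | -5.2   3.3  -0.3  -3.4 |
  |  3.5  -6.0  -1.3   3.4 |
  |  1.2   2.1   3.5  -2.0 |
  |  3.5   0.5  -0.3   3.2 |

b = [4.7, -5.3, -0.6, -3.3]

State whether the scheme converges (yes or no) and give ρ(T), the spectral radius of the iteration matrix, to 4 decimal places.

yes, ρ = 0.9351

A = D + L + U where D = diag(-5.2, -6, 3.5, 3.2).
T_GS = -(D+L)⁻¹U: row 0 first, T[0,1] = -(3.3)/(-5.2) = +0.6346; later rows by forward substitution.
  T[0,:] = [+0.0000 +0.6346 -0.0577 -0.6538]
  T[1,:] = [+0.0000 +0.3702 -0.2503 +0.1853]
  T[2,:] = [+0.0000 -0.4397 +0.1700 +0.6845]
  T[3,:] = [+0.0000 -0.7932 +0.1181 +0.7504]
eigenvalue magnitudes: 0.9351, 0.3032, 0.3032, 0.0000.
spectral radius ρ = 0.9351; 0.9351 < 1, so it converges for any x₀.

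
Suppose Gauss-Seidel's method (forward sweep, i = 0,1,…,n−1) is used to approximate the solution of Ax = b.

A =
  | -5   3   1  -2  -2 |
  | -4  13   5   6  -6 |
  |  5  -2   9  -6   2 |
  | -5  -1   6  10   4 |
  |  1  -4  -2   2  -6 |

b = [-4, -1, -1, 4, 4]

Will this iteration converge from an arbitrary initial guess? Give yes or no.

no

A = D + L + U where D = diag(-5, 13, 9, 10, -6).
GS T = -(D+L)⁻¹U: row 0 first, T[0,1] = -(3)/(-5) = +0.6000; later rows by forward substitution.
  T[0,:] = [+0.0000, +0.6000, +0.2000, -0.4000, -0.4000]
  T[1,:] = [+0.0000, +0.1846, -0.3231, -0.5846, +0.3385]
  T[2,:] = [+0.0000, -0.2923, -0.1829, +0.7590, +0.0752]
  T[3,:] = [+0.0000, +0.4938, +0.1774, -0.7138, -0.6113]
  T[4,:] = [+0.0000, +0.2390, +0.3688, -0.1679, -0.5211]
moduli |λ_i(T)| = 1.1975, 0.3835, 0.3835, 0.0582, 0.0000.
spectral radius ρ = 1.1975; 1.1975 > 1: divergent.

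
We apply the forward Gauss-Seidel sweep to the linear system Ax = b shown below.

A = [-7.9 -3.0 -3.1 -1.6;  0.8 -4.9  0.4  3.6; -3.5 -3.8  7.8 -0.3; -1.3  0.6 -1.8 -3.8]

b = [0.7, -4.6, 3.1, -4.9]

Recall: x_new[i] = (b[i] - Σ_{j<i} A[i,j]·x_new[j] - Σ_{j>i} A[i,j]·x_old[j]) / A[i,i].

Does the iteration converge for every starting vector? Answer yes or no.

Split A = D + L + U, D = diag(-7.9, -4.9, 7.8, -3.8).
T_GS = -(D+L)⁻¹U: row 0 first, T[0,2] = -(-3.1)/(-7.9) = -0.3924; later rows by forward substitution.
  T[0,:] = [+0.0000  -0.3797  -0.3924  -0.2025]
  T[1,:] = [+0.0000  -0.0620  +0.0176  +0.7016]
  T[2,:] = [+0.0000  -0.2006  -0.1675  +0.2894]
  T[3,:] = [+0.0000  +0.2151  +0.2164  +0.0430]
|eigenvalues of T|: 0.5596, 0.3750, 0.0019, 0.0000.
ρ = 0.5596; 0.5596 < 1: convergent.

yes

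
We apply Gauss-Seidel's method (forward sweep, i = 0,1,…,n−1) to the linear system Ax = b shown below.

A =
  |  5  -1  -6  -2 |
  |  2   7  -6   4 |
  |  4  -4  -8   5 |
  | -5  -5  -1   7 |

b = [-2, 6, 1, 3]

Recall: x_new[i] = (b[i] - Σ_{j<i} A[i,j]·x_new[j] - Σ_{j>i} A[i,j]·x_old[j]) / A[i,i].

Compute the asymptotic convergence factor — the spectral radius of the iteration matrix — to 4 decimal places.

1.3780

A = D + L + U where D = diag(5, 7, -8, 7).
T_GS = -(D+L)⁻¹U: row 0 first, T[0,2] = -(-6)/(5) = +1.2000; later rows by forward substitution.
  T[0,:] = [+0.0000  +0.2000  +1.2000  +0.4000]
  T[1,:] = [+0.0000  -0.0571  +0.5143  -0.6857]
  T[2,:] = [+0.0000  +0.1286  +0.3429  +1.1679]
  T[3,:] = [+0.0000  +0.1204  +1.2735  -0.0372]
|λ(T)| sorted: 1.3780, 1.0780, 0.0515, 0.0000.
ρ(T) = max|λ| = 1.3780; 1.3780 > 1, so it fails to converge.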